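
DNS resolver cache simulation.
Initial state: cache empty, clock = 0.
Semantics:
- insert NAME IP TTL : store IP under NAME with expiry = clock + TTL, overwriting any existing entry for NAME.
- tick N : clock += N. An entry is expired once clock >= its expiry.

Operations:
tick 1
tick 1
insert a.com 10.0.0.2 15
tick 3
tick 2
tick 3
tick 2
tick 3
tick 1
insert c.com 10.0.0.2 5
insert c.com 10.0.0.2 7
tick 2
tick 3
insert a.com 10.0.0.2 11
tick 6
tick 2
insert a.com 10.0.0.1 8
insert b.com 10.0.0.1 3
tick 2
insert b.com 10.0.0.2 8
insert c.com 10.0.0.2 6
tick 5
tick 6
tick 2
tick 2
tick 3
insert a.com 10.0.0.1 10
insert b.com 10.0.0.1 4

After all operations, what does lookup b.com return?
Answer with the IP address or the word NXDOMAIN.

Answer: 10.0.0.1

Derivation:
Op 1: tick 1 -> clock=1.
Op 2: tick 1 -> clock=2.
Op 3: insert a.com -> 10.0.0.2 (expiry=2+15=17). clock=2
Op 4: tick 3 -> clock=5.
Op 5: tick 2 -> clock=7.
Op 6: tick 3 -> clock=10.
Op 7: tick 2 -> clock=12.
Op 8: tick 3 -> clock=15.
Op 9: tick 1 -> clock=16.
Op 10: insert c.com -> 10.0.0.2 (expiry=16+5=21). clock=16
Op 11: insert c.com -> 10.0.0.2 (expiry=16+7=23). clock=16
Op 12: tick 2 -> clock=18. purged={a.com}
Op 13: tick 3 -> clock=21.
Op 14: insert a.com -> 10.0.0.2 (expiry=21+11=32). clock=21
Op 15: tick 6 -> clock=27. purged={c.com}
Op 16: tick 2 -> clock=29.
Op 17: insert a.com -> 10.0.0.1 (expiry=29+8=37). clock=29
Op 18: insert b.com -> 10.0.0.1 (expiry=29+3=32). clock=29
Op 19: tick 2 -> clock=31.
Op 20: insert b.com -> 10.0.0.2 (expiry=31+8=39). clock=31
Op 21: insert c.com -> 10.0.0.2 (expiry=31+6=37). clock=31
Op 22: tick 5 -> clock=36.
Op 23: tick 6 -> clock=42. purged={a.com,b.com,c.com}
Op 24: tick 2 -> clock=44.
Op 25: tick 2 -> clock=46.
Op 26: tick 3 -> clock=49.
Op 27: insert a.com -> 10.0.0.1 (expiry=49+10=59). clock=49
Op 28: insert b.com -> 10.0.0.1 (expiry=49+4=53). clock=49
lookup b.com: present, ip=10.0.0.1 expiry=53 > clock=49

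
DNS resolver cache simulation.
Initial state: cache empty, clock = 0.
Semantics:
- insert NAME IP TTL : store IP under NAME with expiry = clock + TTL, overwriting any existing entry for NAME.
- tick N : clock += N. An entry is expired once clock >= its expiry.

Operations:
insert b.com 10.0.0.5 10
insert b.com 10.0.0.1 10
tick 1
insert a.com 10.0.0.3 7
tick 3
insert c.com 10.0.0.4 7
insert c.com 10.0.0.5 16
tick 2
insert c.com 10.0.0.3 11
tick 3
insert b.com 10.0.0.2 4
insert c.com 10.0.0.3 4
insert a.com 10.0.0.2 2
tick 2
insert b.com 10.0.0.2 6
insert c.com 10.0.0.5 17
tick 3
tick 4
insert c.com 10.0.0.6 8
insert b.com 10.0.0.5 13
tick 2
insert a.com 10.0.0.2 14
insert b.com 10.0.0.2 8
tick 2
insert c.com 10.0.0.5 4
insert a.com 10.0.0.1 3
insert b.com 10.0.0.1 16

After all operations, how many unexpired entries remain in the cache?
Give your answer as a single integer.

Answer: 3

Derivation:
Op 1: insert b.com -> 10.0.0.5 (expiry=0+10=10). clock=0
Op 2: insert b.com -> 10.0.0.1 (expiry=0+10=10). clock=0
Op 3: tick 1 -> clock=1.
Op 4: insert a.com -> 10.0.0.3 (expiry=1+7=8). clock=1
Op 5: tick 3 -> clock=4.
Op 6: insert c.com -> 10.0.0.4 (expiry=4+7=11). clock=4
Op 7: insert c.com -> 10.0.0.5 (expiry=4+16=20). clock=4
Op 8: tick 2 -> clock=6.
Op 9: insert c.com -> 10.0.0.3 (expiry=6+11=17). clock=6
Op 10: tick 3 -> clock=9. purged={a.com}
Op 11: insert b.com -> 10.0.0.2 (expiry=9+4=13). clock=9
Op 12: insert c.com -> 10.0.0.3 (expiry=9+4=13). clock=9
Op 13: insert a.com -> 10.0.0.2 (expiry=9+2=11). clock=9
Op 14: tick 2 -> clock=11. purged={a.com}
Op 15: insert b.com -> 10.0.0.2 (expiry=11+6=17). clock=11
Op 16: insert c.com -> 10.0.0.5 (expiry=11+17=28). clock=11
Op 17: tick 3 -> clock=14.
Op 18: tick 4 -> clock=18. purged={b.com}
Op 19: insert c.com -> 10.0.0.6 (expiry=18+8=26). clock=18
Op 20: insert b.com -> 10.0.0.5 (expiry=18+13=31). clock=18
Op 21: tick 2 -> clock=20.
Op 22: insert a.com -> 10.0.0.2 (expiry=20+14=34). clock=20
Op 23: insert b.com -> 10.0.0.2 (expiry=20+8=28). clock=20
Op 24: tick 2 -> clock=22.
Op 25: insert c.com -> 10.0.0.5 (expiry=22+4=26). clock=22
Op 26: insert a.com -> 10.0.0.1 (expiry=22+3=25). clock=22
Op 27: insert b.com -> 10.0.0.1 (expiry=22+16=38). clock=22
Final cache (unexpired): {a.com,b.com,c.com} -> size=3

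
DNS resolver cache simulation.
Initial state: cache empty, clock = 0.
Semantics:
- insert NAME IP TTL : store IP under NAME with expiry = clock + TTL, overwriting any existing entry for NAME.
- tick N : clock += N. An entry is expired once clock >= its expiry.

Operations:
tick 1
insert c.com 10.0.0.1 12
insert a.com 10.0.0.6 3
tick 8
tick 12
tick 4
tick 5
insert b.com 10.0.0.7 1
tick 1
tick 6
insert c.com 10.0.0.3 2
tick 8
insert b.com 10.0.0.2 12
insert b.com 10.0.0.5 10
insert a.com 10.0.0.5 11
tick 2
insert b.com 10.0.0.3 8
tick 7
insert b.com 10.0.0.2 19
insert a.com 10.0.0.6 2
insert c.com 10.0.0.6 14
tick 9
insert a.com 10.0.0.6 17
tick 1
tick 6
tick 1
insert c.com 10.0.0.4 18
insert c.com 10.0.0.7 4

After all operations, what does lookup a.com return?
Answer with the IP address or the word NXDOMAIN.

Op 1: tick 1 -> clock=1.
Op 2: insert c.com -> 10.0.0.1 (expiry=1+12=13). clock=1
Op 3: insert a.com -> 10.0.0.6 (expiry=1+3=4). clock=1
Op 4: tick 8 -> clock=9. purged={a.com}
Op 5: tick 12 -> clock=21. purged={c.com}
Op 6: tick 4 -> clock=25.
Op 7: tick 5 -> clock=30.
Op 8: insert b.com -> 10.0.0.7 (expiry=30+1=31). clock=30
Op 9: tick 1 -> clock=31. purged={b.com}
Op 10: tick 6 -> clock=37.
Op 11: insert c.com -> 10.0.0.3 (expiry=37+2=39). clock=37
Op 12: tick 8 -> clock=45. purged={c.com}
Op 13: insert b.com -> 10.0.0.2 (expiry=45+12=57). clock=45
Op 14: insert b.com -> 10.0.0.5 (expiry=45+10=55). clock=45
Op 15: insert a.com -> 10.0.0.5 (expiry=45+11=56). clock=45
Op 16: tick 2 -> clock=47.
Op 17: insert b.com -> 10.0.0.3 (expiry=47+8=55). clock=47
Op 18: tick 7 -> clock=54.
Op 19: insert b.com -> 10.0.0.2 (expiry=54+19=73). clock=54
Op 20: insert a.com -> 10.0.0.6 (expiry=54+2=56). clock=54
Op 21: insert c.com -> 10.0.0.6 (expiry=54+14=68). clock=54
Op 22: tick 9 -> clock=63. purged={a.com}
Op 23: insert a.com -> 10.0.0.6 (expiry=63+17=80). clock=63
Op 24: tick 1 -> clock=64.
Op 25: tick 6 -> clock=70. purged={c.com}
Op 26: tick 1 -> clock=71.
Op 27: insert c.com -> 10.0.0.4 (expiry=71+18=89). clock=71
Op 28: insert c.com -> 10.0.0.7 (expiry=71+4=75). clock=71
lookup a.com: present, ip=10.0.0.6 expiry=80 > clock=71

Answer: 10.0.0.6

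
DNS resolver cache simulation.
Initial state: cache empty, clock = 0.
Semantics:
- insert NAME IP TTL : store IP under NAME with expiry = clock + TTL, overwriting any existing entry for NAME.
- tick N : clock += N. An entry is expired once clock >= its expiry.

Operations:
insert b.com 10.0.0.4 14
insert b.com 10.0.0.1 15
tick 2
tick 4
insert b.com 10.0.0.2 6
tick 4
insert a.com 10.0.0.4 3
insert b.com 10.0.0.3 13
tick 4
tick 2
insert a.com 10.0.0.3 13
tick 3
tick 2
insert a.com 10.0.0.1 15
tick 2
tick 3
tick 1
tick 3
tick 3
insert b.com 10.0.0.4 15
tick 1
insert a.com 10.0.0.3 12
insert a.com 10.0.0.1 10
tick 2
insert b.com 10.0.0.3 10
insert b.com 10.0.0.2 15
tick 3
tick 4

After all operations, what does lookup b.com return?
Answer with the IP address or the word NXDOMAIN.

Op 1: insert b.com -> 10.0.0.4 (expiry=0+14=14). clock=0
Op 2: insert b.com -> 10.0.0.1 (expiry=0+15=15). clock=0
Op 3: tick 2 -> clock=2.
Op 4: tick 4 -> clock=6.
Op 5: insert b.com -> 10.0.0.2 (expiry=6+6=12). clock=6
Op 6: tick 4 -> clock=10.
Op 7: insert a.com -> 10.0.0.4 (expiry=10+3=13). clock=10
Op 8: insert b.com -> 10.0.0.3 (expiry=10+13=23). clock=10
Op 9: tick 4 -> clock=14. purged={a.com}
Op 10: tick 2 -> clock=16.
Op 11: insert a.com -> 10.0.0.3 (expiry=16+13=29). clock=16
Op 12: tick 3 -> clock=19.
Op 13: tick 2 -> clock=21.
Op 14: insert a.com -> 10.0.0.1 (expiry=21+15=36). clock=21
Op 15: tick 2 -> clock=23. purged={b.com}
Op 16: tick 3 -> clock=26.
Op 17: tick 1 -> clock=27.
Op 18: tick 3 -> clock=30.
Op 19: tick 3 -> clock=33.
Op 20: insert b.com -> 10.0.0.4 (expiry=33+15=48). clock=33
Op 21: tick 1 -> clock=34.
Op 22: insert a.com -> 10.0.0.3 (expiry=34+12=46). clock=34
Op 23: insert a.com -> 10.0.0.1 (expiry=34+10=44). clock=34
Op 24: tick 2 -> clock=36.
Op 25: insert b.com -> 10.0.0.3 (expiry=36+10=46). clock=36
Op 26: insert b.com -> 10.0.0.2 (expiry=36+15=51). clock=36
Op 27: tick 3 -> clock=39.
Op 28: tick 4 -> clock=43.
lookup b.com: present, ip=10.0.0.2 expiry=51 > clock=43

Answer: 10.0.0.2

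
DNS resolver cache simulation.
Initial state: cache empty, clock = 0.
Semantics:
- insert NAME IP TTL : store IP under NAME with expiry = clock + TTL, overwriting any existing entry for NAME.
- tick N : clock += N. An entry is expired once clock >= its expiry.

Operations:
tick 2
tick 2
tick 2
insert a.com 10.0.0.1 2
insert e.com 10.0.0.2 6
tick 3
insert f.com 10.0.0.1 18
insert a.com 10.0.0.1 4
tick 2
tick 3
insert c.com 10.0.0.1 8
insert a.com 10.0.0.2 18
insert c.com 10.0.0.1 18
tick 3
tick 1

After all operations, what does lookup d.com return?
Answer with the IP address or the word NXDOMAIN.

Answer: NXDOMAIN

Derivation:
Op 1: tick 2 -> clock=2.
Op 2: tick 2 -> clock=4.
Op 3: tick 2 -> clock=6.
Op 4: insert a.com -> 10.0.0.1 (expiry=6+2=8). clock=6
Op 5: insert e.com -> 10.0.0.2 (expiry=6+6=12). clock=6
Op 6: tick 3 -> clock=9. purged={a.com}
Op 7: insert f.com -> 10.0.0.1 (expiry=9+18=27). clock=9
Op 8: insert a.com -> 10.0.0.1 (expiry=9+4=13). clock=9
Op 9: tick 2 -> clock=11.
Op 10: tick 3 -> clock=14. purged={a.com,e.com}
Op 11: insert c.com -> 10.0.0.1 (expiry=14+8=22). clock=14
Op 12: insert a.com -> 10.0.0.2 (expiry=14+18=32). clock=14
Op 13: insert c.com -> 10.0.0.1 (expiry=14+18=32). clock=14
Op 14: tick 3 -> clock=17.
Op 15: tick 1 -> clock=18.
lookup d.com: not in cache (expired or never inserted)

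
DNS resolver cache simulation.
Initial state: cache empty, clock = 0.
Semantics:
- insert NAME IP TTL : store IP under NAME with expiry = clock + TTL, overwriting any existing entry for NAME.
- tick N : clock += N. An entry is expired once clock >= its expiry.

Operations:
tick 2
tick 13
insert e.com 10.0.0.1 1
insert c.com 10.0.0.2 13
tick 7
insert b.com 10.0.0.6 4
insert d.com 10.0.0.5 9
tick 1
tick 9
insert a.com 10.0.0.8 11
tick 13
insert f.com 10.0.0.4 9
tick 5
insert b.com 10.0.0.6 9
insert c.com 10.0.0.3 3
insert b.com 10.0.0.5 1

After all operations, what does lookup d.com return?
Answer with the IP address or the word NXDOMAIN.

Op 1: tick 2 -> clock=2.
Op 2: tick 13 -> clock=15.
Op 3: insert e.com -> 10.0.0.1 (expiry=15+1=16). clock=15
Op 4: insert c.com -> 10.0.0.2 (expiry=15+13=28). clock=15
Op 5: tick 7 -> clock=22. purged={e.com}
Op 6: insert b.com -> 10.0.0.6 (expiry=22+4=26). clock=22
Op 7: insert d.com -> 10.0.0.5 (expiry=22+9=31). clock=22
Op 8: tick 1 -> clock=23.
Op 9: tick 9 -> clock=32. purged={b.com,c.com,d.com}
Op 10: insert a.com -> 10.0.0.8 (expiry=32+11=43). clock=32
Op 11: tick 13 -> clock=45. purged={a.com}
Op 12: insert f.com -> 10.0.0.4 (expiry=45+9=54). clock=45
Op 13: tick 5 -> clock=50.
Op 14: insert b.com -> 10.0.0.6 (expiry=50+9=59). clock=50
Op 15: insert c.com -> 10.0.0.3 (expiry=50+3=53). clock=50
Op 16: insert b.com -> 10.0.0.5 (expiry=50+1=51). clock=50
lookup d.com: not in cache (expired or never inserted)

Answer: NXDOMAIN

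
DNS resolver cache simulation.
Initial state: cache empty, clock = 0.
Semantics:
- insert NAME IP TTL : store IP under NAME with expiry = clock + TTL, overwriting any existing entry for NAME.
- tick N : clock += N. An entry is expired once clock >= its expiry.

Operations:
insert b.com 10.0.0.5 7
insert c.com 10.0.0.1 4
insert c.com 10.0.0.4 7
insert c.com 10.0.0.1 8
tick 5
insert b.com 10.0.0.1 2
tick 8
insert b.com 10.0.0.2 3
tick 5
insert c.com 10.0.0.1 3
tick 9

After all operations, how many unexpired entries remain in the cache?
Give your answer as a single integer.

Op 1: insert b.com -> 10.0.0.5 (expiry=0+7=7). clock=0
Op 2: insert c.com -> 10.0.0.1 (expiry=0+4=4). clock=0
Op 3: insert c.com -> 10.0.0.4 (expiry=0+7=7). clock=0
Op 4: insert c.com -> 10.0.0.1 (expiry=0+8=8). clock=0
Op 5: tick 5 -> clock=5.
Op 6: insert b.com -> 10.0.0.1 (expiry=5+2=7). clock=5
Op 7: tick 8 -> clock=13. purged={b.com,c.com}
Op 8: insert b.com -> 10.0.0.2 (expiry=13+3=16). clock=13
Op 9: tick 5 -> clock=18. purged={b.com}
Op 10: insert c.com -> 10.0.0.1 (expiry=18+3=21). clock=18
Op 11: tick 9 -> clock=27. purged={c.com}
Final cache (unexpired): {} -> size=0

Answer: 0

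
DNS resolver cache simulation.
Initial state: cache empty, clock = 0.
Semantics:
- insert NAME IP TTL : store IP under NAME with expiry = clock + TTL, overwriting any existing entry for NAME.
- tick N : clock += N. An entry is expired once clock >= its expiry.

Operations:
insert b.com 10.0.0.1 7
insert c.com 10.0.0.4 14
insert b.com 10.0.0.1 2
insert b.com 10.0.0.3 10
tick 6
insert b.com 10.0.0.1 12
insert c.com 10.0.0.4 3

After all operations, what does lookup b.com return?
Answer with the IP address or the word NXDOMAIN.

Op 1: insert b.com -> 10.0.0.1 (expiry=0+7=7). clock=0
Op 2: insert c.com -> 10.0.0.4 (expiry=0+14=14). clock=0
Op 3: insert b.com -> 10.0.0.1 (expiry=0+2=2). clock=0
Op 4: insert b.com -> 10.0.0.3 (expiry=0+10=10). clock=0
Op 5: tick 6 -> clock=6.
Op 6: insert b.com -> 10.0.0.1 (expiry=6+12=18). clock=6
Op 7: insert c.com -> 10.0.0.4 (expiry=6+3=9). clock=6
lookup b.com: present, ip=10.0.0.1 expiry=18 > clock=6

Answer: 10.0.0.1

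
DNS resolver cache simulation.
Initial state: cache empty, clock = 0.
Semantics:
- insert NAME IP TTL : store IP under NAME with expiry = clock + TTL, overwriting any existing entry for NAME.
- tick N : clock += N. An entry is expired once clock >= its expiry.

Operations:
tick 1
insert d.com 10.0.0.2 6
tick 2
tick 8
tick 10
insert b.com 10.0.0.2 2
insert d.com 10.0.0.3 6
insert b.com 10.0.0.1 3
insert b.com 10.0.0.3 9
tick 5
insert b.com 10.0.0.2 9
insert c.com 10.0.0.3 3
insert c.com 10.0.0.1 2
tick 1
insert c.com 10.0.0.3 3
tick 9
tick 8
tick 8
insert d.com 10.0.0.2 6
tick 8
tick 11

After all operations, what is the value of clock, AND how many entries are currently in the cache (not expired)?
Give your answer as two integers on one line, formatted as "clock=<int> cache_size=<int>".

Op 1: tick 1 -> clock=1.
Op 2: insert d.com -> 10.0.0.2 (expiry=1+6=7). clock=1
Op 3: tick 2 -> clock=3.
Op 4: tick 8 -> clock=11. purged={d.com}
Op 5: tick 10 -> clock=21.
Op 6: insert b.com -> 10.0.0.2 (expiry=21+2=23). clock=21
Op 7: insert d.com -> 10.0.0.3 (expiry=21+6=27). clock=21
Op 8: insert b.com -> 10.0.0.1 (expiry=21+3=24). clock=21
Op 9: insert b.com -> 10.0.0.3 (expiry=21+9=30). clock=21
Op 10: tick 5 -> clock=26.
Op 11: insert b.com -> 10.0.0.2 (expiry=26+9=35). clock=26
Op 12: insert c.com -> 10.0.0.3 (expiry=26+3=29). clock=26
Op 13: insert c.com -> 10.0.0.1 (expiry=26+2=28). clock=26
Op 14: tick 1 -> clock=27. purged={d.com}
Op 15: insert c.com -> 10.0.0.3 (expiry=27+3=30). clock=27
Op 16: tick 9 -> clock=36. purged={b.com,c.com}
Op 17: tick 8 -> clock=44.
Op 18: tick 8 -> clock=52.
Op 19: insert d.com -> 10.0.0.2 (expiry=52+6=58). clock=52
Op 20: tick 8 -> clock=60. purged={d.com}
Op 21: tick 11 -> clock=71.
Final clock = 71
Final cache (unexpired): {} -> size=0

Answer: clock=71 cache_size=0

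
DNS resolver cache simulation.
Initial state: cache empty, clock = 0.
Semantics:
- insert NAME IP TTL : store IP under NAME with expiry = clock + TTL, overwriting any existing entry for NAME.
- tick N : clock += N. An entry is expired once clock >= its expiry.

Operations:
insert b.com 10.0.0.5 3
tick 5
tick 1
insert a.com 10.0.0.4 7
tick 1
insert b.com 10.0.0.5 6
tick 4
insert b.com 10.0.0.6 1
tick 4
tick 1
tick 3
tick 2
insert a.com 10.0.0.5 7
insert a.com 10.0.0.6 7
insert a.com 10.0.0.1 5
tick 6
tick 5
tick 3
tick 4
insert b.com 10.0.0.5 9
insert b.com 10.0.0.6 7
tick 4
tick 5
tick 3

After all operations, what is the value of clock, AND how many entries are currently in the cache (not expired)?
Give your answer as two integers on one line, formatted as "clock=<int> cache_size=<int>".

Answer: clock=51 cache_size=0

Derivation:
Op 1: insert b.com -> 10.0.0.5 (expiry=0+3=3). clock=0
Op 2: tick 5 -> clock=5. purged={b.com}
Op 3: tick 1 -> clock=6.
Op 4: insert a.com -> 10.0.0.4 (expiry=6+7=13). clock=6
Op 5: tick 1 -> clock=7.
Op 6: insert b.com -> 10.0.0.5 (expiry=7+6=13). clock=7
Op 7: tick 4 -> clock=11.
Op 8: insert b.com -> 10.0.0.6 (expiry=11+1=12). clock=11
Op 9: tick 4 -> clock=15. purged={a.com,b.com}
Op 10: tick 1 -> clock=16.
Op 11: tick 3 -> clock=19.
Op 12: tick 2 -> clock=21.
Op 13: insert a.com -> 10.0.0.5 (expiry=21+7=28). clock=21
Op 14: insert a.com -> 10.0.0.6 (expiry=21+7=28). clock=21
Op 15: insert a.com -> 10.0.0.1 (expiry=21+5=26). clock=21
Op 16: tick 6 -> clock=27. purged={a.com}
Op 17: tick 5 -> clock=32.
Op 18: tick 3 -> clock=35.
Op 19: tick 4 -> clock=39.
Op 20: insert b.com -> 10.0.0.5 (expiry=39+9=48). clock=39
Op 21: insert b.com -> 10.0.0.6 (expiry=39+7=46). clock=39
Op 22: tick 4 -> clock=43.
Op 23: tick 5 -> clock=48. purged={b.com}
Op 24: tick 3 -> clock=51.
Final clock = 51
Final cache (unexpired): {} -> size=0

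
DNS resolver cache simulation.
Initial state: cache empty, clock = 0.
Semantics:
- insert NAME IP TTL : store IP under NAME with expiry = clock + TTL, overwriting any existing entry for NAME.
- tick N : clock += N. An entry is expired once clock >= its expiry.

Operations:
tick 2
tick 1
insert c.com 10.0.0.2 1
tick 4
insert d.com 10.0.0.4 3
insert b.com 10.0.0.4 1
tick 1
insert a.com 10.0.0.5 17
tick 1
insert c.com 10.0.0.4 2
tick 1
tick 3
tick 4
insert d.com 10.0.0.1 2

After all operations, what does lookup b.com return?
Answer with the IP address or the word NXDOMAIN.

Op 1: tick 2 -> clock=2.
Op 2: tick 1 -> clock=3.
Op 3: insert c.com -> 10.0.0.2 (expiry=3+1=4). clock=3
Op 4: tick 4 -> clock=7. purged={c.com}
Op 5: insert d.com -> 10.0.0.4 (expiry=7+3=10). clock=7
Op 6: insert b.com -> 10.0.0.4 (expiry=7+1=8). clock=7
Op 7: tick 1 -> clock=8. purged={b.com}
Op 8: insert a.com -> 10.0.0.5 (expiry=8+17=25). clock=8
Op 9: tick 1 -> clock=9.
Op 10: insert c.com -> 10.0.0.4 (expiry=9+2=11). clock=9
Op 11: tick 1 -> clock=10. purged={d.com}
Op 12: tick 3 -> clock=13. purged={c.com}
Op 13: tick 4 -> clock=17.
Op 14: insert d.com -> 10.0.0.1 (expiry=17+2=19). clock=17
lookup b.com: not in cache (expired or never inserted)

Answer: NXDOMAIN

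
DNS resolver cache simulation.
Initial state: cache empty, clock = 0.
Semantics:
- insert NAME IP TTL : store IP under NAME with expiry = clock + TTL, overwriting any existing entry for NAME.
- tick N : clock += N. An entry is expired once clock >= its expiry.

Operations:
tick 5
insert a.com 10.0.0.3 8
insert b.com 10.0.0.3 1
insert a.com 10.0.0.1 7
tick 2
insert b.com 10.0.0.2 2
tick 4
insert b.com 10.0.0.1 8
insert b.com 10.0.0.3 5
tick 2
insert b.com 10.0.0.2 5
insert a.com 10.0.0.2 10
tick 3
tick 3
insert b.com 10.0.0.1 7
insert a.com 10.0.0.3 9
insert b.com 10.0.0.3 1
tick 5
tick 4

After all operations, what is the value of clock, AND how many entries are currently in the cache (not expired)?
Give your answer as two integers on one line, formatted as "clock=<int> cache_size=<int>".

Answer: clock=28 cache_size=0

Derivation:
Op 1: tick 5 -> clock=5.
Op 2: insert a.com -> 10.0.0.3 (expiry=5+8=13). clock=5
Op 3: insert b.com -> 10.0.0.3 (expiry=5+1=6). clock=5
Op 4: insert a.com -> 10.0.0.1 (expiry=5+7=12). clock=5
Op 5: tick 2 -> clock=7. purged={b.com}
Op 6: insert b.com -> 10.0.0.2 (expiry=7+2=9). clock=7
Op 7: tick 4 -> clock=11. purged={b.com}
Op 8: insert b.com -> 10.0.0.1 (expiry=11+8=19). clock=11
Op 9: insert b.com -> 10.0.0.3 (expiry=11+5=16). clock=11
Op 10: tick 2 -> clock=13. purged={a.com}
Op 11: insert b.com -> 10.0.0.2 (expiry=13+5=18). clock=13
Op 12: insert a.com -> 10.0.0.2 (expiry=13+10=23). clock=13
Op 13: tick 3 -> clock=16.
Op 14: tick 3 -> clock=19. purged={b.com}
Op 15: insert b.com -> 10.0.0.1 (expiry=19+7=26). clock=19
Op 16: insert a.com -> 10.0.0.3 (expiry=19+9=28). clock=19
Op 17: insert b.com -> 10.0.0.3 (expiry=19+1=20). clock=19
Op 18: tick 5 -> clock=24. purged={b.com}
Op 19: tick 4 -> clock=28. purged={a.com}
Final clock = 28
Final cache (unexpired): {} -> size=0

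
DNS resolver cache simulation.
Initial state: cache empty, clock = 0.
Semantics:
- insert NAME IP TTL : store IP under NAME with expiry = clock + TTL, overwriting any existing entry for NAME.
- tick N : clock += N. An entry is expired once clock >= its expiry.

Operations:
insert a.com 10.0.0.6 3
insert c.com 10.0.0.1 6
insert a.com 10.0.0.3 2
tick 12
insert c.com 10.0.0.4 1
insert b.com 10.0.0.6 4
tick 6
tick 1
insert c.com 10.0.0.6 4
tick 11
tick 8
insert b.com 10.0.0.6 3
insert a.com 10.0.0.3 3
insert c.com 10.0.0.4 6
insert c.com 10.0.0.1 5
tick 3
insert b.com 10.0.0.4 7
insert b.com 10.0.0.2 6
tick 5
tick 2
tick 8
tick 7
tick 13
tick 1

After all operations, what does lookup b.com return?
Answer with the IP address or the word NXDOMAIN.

Op 1: insert a.com -> 10.0.0.6 (expiry=0+3=3). clock=0
Op 2: insert c.com -> 10.0.0.1 (expiry=0+6=6). clock=0
Op 3: insert a.com -> 10.0.0.3 (expiry=0+2=2). clock=0
Op 4: tick 12 -> clock=12. purged={a.com,c.com}
Op 5: insert c.com -> 10.0.0.4 (expiry=12+1=13). clock=12
Op 6: insert b.com -> 10.0.0.6 (expiry=12+4=16). clock=12
Op 7: tick 6 -> clock=18. purged={b.com,c.com}
Op 8: tick 1 -> clock=19.
Op 9: insert c.com -> 10.0.0.6 (expiry=19+4=23). clock=19
Op 10: tick 11 -> clock=30. purged={c.com}
Op 11: tick 8 -> clock=38.
Op 12: insert b.com -> 10.0.0.6 (expiry=38+3=41). clock=38
Op 13: insert a.com -> 10.0.0.3 (expiry=38+3=41). clock=38
Op 14: insert c.com -> 10.0.0.4 (expiry=38+6=44). clock=38
Op 15: insert c.com -> 10.0.0.1 (expiry=38+5=43). clock=38
Op 16: tick 3 -> clock=41. purged={a.com,b.com}
Op 17: insert b.com -> 10.0.0.4 (expiry=41+7=48). clock=41
Op 18: insert b.com -> 10.0.0.2 (expiry=41+6=47). clock=41
Op 19: tick 5 -> clock=46. purged={c.com}
Op 20: tick 2 -> clock=48. purged={b.com}
Op 21: tick 8 -> clock=56.
Op 22: tick 7 -> clock=63.
Op 23: tick 13 -> clock=76.
Op 24: tick 1 -> clock=77.
lookup b.com: not in cache (expired or never inserted)

Answer: NXDOMAIN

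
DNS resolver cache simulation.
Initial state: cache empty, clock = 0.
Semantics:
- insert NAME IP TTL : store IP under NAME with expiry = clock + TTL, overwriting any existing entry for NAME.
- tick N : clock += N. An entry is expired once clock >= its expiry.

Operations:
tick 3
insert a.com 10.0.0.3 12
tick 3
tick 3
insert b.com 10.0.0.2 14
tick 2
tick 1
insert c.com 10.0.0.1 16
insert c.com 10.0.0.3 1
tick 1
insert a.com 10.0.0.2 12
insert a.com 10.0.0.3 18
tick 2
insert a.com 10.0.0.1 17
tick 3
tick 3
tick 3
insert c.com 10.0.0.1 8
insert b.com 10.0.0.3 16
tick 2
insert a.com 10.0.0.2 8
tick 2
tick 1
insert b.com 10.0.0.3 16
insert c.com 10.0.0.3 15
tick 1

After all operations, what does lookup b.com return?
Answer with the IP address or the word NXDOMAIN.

Answer: 10.0.0.3

Derivation:
Op 1: tick 3 -> clock=3.
Op 2: insert a.com -> 10.0.0.3 (expiry=3+12=15). clock=3
Op 3: tick 3 -> clock=6.
Op 4: tick 3 -> clock=9.
Op 5: insert b.com -> 10.0.0.2 (expiry=9+14=23). clock=9
Op 6: tick 2 -> clock=11.
Op 7: tick 1 -> clock=12.
Op 8: insert c.com -> 10.0.0.1 (expiry=12+16=28). clock=12
Op 9: insert c.com -> 10.0.0.3 (expiry=12+1=13). clock=12
Op 10: tick 1 -> clock=13. purged={c.com}
Op 11: insert a.com -> 10.0.0.2 (expiry=13+12=25). clock=13
Op 12: insert a.com -> 10.0.0.3 (expiry=13+18=31). clock=13
Op 13: tick 2 -> clock=15.
Op 14: insert a.com -> 10.0.0.1 (expiry=15+17=32). clock=15
Op 15: tick 3 -> clock=18.
Op 16: tick 3 -> clock=21.
Op 17: tick 3 -> clock=24. purged={b.com}
Op 18: insert c.com -> 10.0.0.1 (expiry=24+8=32). clock=24
Op 19: insert b.com -> 10.0.0.3 (expiry=24+16=40). clock=24
Op 20: tick 2 -> clock=26.
Op 21: insert a.com -> 10.0.0.2 (expiry=26+8=34). clock=26
Op 22: tick 2 -> clock=28.
Op 23: tick 1 -> clock=29.
Op 24: insert b.com -> 10.0.0.3 (expiry=29+16=45). clock=29
Op 25: insert c.com -> 10.0.0.3 (expiry=29+15=44). clock=29
Op 26: tick 1 -> clock=30.
lookup b.com: present, ip=10.0.0.3 expiry=45 > clock=30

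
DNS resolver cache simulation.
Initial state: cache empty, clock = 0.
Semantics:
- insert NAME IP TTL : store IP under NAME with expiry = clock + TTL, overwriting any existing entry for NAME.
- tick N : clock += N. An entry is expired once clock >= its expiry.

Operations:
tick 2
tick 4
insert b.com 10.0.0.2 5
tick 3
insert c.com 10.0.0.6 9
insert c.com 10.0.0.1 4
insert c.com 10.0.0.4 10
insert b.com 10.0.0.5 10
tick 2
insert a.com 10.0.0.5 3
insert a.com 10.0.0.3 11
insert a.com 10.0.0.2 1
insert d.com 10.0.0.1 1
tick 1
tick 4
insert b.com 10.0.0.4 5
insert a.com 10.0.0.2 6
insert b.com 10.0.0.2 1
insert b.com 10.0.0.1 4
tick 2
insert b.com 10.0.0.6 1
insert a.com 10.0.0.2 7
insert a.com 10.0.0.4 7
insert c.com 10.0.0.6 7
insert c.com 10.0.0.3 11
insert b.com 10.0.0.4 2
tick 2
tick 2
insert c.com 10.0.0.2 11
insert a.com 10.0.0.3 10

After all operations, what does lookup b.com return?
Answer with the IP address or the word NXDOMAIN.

Answer: NXDOMAIN

Derivation:
Op 1: tick 2 -> clock=2.
Op 2: tick 4 -> clock=6.
Op 3: insert b.com -> 10.0.0.2 (expiry=6+5=11). clock=6
Op 4: tick 3 -> clock=9.
Op 5: insert c.com -> 10.0.0.6 (expiry=9+9=18). clock=9
Op 6: insert c.com -> 10.0.0.1 (expiry=9+4=13). clock=9
Op 7: insert c.com -> 10.0.0.4 (expiry=9+10=19). clock=9
Op 8: insert b.com -> 10.0.0.5 (expiry=9+10=19). clock=9
Op 9: tick 2 -> clock=11.
Op 10: insert a.com -> 10.0.0.5 (expiry=11+3=14). clock=11
Op 11: insert a.com -> 10.0.0.3 (expiry=11+11=22). clock=11
Op 12: insert a.com -> 10.0.0.2 (expiry=11+1=12). clock=11
Op 13: insert d.com -> 10.0.0.1 (expiry=11+1=12). clock=11
Op 14: tick 1 -> clock=12. purged={a.com,d.com}
Op 15: tick 4 -> clock=16.
Op 16: insert b.com -> 10.0.0.4 (expiry=16+5=21). clock=16
Op 17: insert a.com -> 10.0.0.2 (expiry=16+6=22). clock=16
Op 18: insert b.com -> 10.0.0.2 (expiry=16+1=17). clock=16
Op 19: insert b.com -> 10.0.0.1 (expiry=16+4=20). clock=16
Op 20: tick 2 -> clock=18.
Op 21: insert b.com -> 10.0.0.6 (expiry=18+1=19). clock=18
Op 22: insert a.com -> 10.0.0.2 (expiry=18+7=25). clock=18
Op 23: insert a.com -> 10.0.0.4 (expiry=18+7=25). clock=18
Op 24: insert c.com -> 10.0.0.6 (expiry=18+7=25). clock=18
Op 25: insert c.com -> 10.0.0.3 (expiry=18+11=29). clock=18
Op 26: insert b.com -> 10.0.0.4 (expiry=18+2=20). clock=18
Op 27: tick 2 -> clock=20. purged={b.com}
Op 28: tick 2 -> clock=22.
Op 29: insert c.com -> 10.0.0.2 (expiry=22+11=33). clock=22
Op 30: insert a.com -> 10.0.0.3 (expiry=22+10=32). clock=22
lookup b.com: not in cache (expired or never inserted)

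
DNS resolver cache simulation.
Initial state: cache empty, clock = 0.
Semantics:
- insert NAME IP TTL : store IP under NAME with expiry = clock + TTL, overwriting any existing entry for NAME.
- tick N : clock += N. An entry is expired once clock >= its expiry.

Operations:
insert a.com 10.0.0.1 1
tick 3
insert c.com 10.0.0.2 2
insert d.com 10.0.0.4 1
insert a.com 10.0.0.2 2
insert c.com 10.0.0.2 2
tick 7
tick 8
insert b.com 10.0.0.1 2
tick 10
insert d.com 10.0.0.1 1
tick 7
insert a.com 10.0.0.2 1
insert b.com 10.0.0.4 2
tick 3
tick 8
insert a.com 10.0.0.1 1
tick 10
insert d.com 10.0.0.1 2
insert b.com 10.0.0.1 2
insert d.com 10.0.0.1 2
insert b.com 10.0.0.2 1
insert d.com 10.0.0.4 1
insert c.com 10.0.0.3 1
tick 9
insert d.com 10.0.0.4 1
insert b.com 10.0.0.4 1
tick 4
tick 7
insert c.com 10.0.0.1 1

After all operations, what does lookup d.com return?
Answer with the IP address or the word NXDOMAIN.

Op 1: insert a.com -> 10.0.0.1 (expiry=0+1=1). clock=0
Op 2: tick 3 -> clock=3. purged={a.com}
Op 3: insert c.com -> 10.0.0.2 (expiry=3+2=5). clock=3
Op 4: insert d.com -> 10.0.0.4 (expiry=3+1=4). clock=3
Op 5: insert a.com -> 10.0.0.2 (expiry=3+2=5). clock=3
Op 6: insert c.com -> 10.0.0.2 (expiry=3+2=5). clock=3
Op 7: tick 7 -> clock=10. purged={a.com,c.com,d.com}
Op 8: tick 8 -> clock=18.
Op 9: insert b.com -> 10.0.0.1 (expiry=18+2=20). clock=18
Op 10: tick 10 -> clock=28. purged={b.com}
Op 11: insert d.com -> 10.0.0.1 (expiry=28+1=29). clock=28
Op 12: tick 7 -> clock=35. purged={d.com}
Op 13: insert a.com -> 10.0.0.2 (expiry=35+1=36). clock=35
Op 14: insert b.com -> 10.0.0.4 (expiry=35+2=37). clock=35
Op 15: tick 3 -> clock=38. purged={a.com,b.com}
Op 16: tick 8 -> clock=46.
Op 17: insert a.com -> 10.0.0.1 (expiry=46+1=47). clock=46
Op 18: tick 10 -> clock=56. purged={a.com}
Op 19: insert d.com -> 10.0.0.1 (expiry=56+2=58). clock=56
Op 20: insert b.com -> 10.0.0.1 (expiry=56+2=58). clock=56
Op 21: insert d.com -> 10.0.0.1 (expiry=56+2=58). clock=56
Op 22: insert b.com -> 10.0.0.2 (expiry=56+1=57). clock=56
Op 23: insert d.com -> 10.0.0.4 (expiry=56+1=57). clock=56
Op 24: insert c.com -> 10.0.0.3 (expiry=56+1=57). clock=56
Op 25: tick 9 -> clock=65. purged={b.com,c.com,d.com}
Op 26: insert d.com -> 10.0.0.4 (expiry=65+1=66). clock=65
Op 27: insert b.com -> 10.0.0.4 (expiry=65+1=66). clock=65
Op 28: tick 4 -> clock=69. purged={b.com,d.com}
Op 29: tick 7 -> clock=76.
Op 30: insert c.com -> 10.0.0.1 (expiry=76+1=77). clock=76
lookup d.com: not in cache (expired or never inserted)

Answer: NXDOMAIN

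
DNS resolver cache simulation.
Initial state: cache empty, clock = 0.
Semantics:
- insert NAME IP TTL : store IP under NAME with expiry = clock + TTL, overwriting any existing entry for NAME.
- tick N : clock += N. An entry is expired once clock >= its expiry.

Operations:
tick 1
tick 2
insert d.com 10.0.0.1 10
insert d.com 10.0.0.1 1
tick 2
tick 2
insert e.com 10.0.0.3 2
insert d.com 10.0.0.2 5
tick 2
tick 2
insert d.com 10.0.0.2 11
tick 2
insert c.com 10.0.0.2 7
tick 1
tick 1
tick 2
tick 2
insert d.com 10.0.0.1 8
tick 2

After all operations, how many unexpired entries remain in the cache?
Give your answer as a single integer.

Op 1: tick 1 -> clock=1.
Op 2: tick 2 -> clock=3.
Op 3: insert d.com -> 10.0.0.1 (expiry=3+10=13). clock=3
Op 4: insert d.com -> 10.0.0.1 (expiry=3+1=4). clock=3
Op 5: tick 2 -> clock=5. purged={d.com}
Op 6: tick 2 -> clock=7.
Op 7: insert e.com -> 10.0.0.3 (expiry=7+2=9). clock=7
Op 8: insert d.com -> 10.0.0.2 (expiry=7+5=12). clock=7
Op 9: tick 2 -> clock=9. purged={e.com}
Op 10: tick 2 -> clock=11.
Op 11: insert d.com -> 10.0.0.2 (expiry=11+11=22). clock=11
Op 12: tick 2 -> clock=13.
Op 13: insert c.com -> 10.0.0.2 (expiry=13+7=20). clock=13
Op 14: tick 1 -> clock=14.
Op 15: tick 1 -> clock=15.
Op 16: tick 2 -> clock=17.
Op 17: tick 2 -> clock=19.
Op 18: insert d.com -> 10.0.0.1 (expiry=19+8=27). clock=19
Op 19: tick 2 -> clock=21. purged={c.com}
Final cache (unexpired): {d.com} -> size=1

Answer: 1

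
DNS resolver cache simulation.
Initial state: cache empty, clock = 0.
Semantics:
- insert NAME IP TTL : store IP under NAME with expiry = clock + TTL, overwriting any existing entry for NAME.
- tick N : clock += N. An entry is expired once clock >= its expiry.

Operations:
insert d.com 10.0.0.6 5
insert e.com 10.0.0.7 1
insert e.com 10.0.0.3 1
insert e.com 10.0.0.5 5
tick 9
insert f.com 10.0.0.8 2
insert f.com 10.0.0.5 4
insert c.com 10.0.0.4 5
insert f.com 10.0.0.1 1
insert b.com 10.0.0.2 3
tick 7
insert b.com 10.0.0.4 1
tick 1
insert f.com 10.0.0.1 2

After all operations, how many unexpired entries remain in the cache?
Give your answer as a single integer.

Op 1: insert d.com -> 10.0.0.6 (expiry=0+5=5). clock=0
Op 2: insert e.com -> 10.0.0.7 (expiry=0+1=1). clock=0
Op 3: insert e.com -> 10.0.0.3 (expiry=0+1=1). clock=0
Op 4: insert e.com -> 10.0.0.5 (expiry=0+5=5). clock=0
Op 5: tick 9 -> clock=9. purged={d.com,e.com}
Op 6: insert f.com -> 10.0.0.8 (expiry=9+2=11). clock=9
Op 7: insert f.com -> 10.0.0.5 (expiry=9+4=13). clock=9
Op 8: insert c.com -> 10.0.0.4 (expiry=9+5=14). clock=9
Op 9: insert f.com -> 10.0.0.1 (expiry=9+1=10). clock=9
Op 10: insert b.com -> 10.0.0.2 (expiry=9+3=12). clock=9
Op 11: tick 7 -> clock=16. purged={b.com,c.com,f.com}
Op 12: insert b.com -> 10.0.0.4 (expiry=16+1=17). clock=16
Op 13: tick 1 -> clock=17. purged={b.com}
Op 14: insert f.com -> 10.0.0.1 (expiry=17+2=19). clock=17
Final cache (unexpired): {f.com} -> size=1

Answer: 1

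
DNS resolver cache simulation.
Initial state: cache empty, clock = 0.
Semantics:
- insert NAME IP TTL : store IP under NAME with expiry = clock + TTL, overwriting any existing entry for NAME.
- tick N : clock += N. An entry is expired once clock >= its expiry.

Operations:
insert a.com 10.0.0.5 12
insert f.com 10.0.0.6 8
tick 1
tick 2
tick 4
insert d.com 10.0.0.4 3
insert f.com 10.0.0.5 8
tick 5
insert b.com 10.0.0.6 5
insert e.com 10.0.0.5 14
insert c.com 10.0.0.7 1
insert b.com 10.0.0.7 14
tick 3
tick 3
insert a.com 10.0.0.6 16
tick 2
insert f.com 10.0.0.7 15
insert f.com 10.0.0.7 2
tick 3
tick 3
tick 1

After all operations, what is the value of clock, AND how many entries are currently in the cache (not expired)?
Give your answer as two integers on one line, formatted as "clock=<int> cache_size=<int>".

Answer: clock=27 cache_size=1

Derivation:
Op 1: insert a.com -> 10.0.0.5 (expiry=0+12=12). clock=0
Op 2: insert f.com -> 10.0.0.6 (expiry=0+8=8). clock=0
Op 3: tick 1 -> clock=1.
Op 4: tick 2 -> clock=3.
Op 5: tick 4 -> clock=7.
Op 6: insert d.com -> 10.0.0.4 (expiry=7+3=10). clock=7
Op 7: insert f.com -> 10.0.0.5 (expiry=7+8=15). clock=7
Op 8: tick 5 -> clock=12. purged={a.com,d.com}
Op 9: insert b.com -> 10.0.0.6 (expiry=12+5=17). clock=12
Op 10: insert e.com -> 10.0.0.5 (expiry=12+14=26). clock=12
Op 11: insert c.com -> 10.0.0.7 (expiry=12+1=13). clock=12
Op 12: insert b.com -> 10.0.0.7 (expiry=12+14=26). clock=12
Op 13: tick 3 -> clock=15. purged={c.com,f.com}
Op 14: tick 3 -> clock=18.
Op 15: insert a.com -> 10.0.0.6 (expiry=18+16=34). clock=18
Op 16: tick 2 -> clock=20.
Op 17: insert f.com -> 10.0.0.7 (expiry=20+15=35). clock=20
Op 18: insert f.com -> 10.0.0.7 (expiry=20+2=22). clock=20
Op 19: tick 3 -> clock=23. purged={f.com}
Op 20: tick 3 -> clock=26. purged={b.com,e.com}
Op 21: tick 1 -> clock=27.
Final clock = 27
Final cache (unexpired): {a.com} -> size=1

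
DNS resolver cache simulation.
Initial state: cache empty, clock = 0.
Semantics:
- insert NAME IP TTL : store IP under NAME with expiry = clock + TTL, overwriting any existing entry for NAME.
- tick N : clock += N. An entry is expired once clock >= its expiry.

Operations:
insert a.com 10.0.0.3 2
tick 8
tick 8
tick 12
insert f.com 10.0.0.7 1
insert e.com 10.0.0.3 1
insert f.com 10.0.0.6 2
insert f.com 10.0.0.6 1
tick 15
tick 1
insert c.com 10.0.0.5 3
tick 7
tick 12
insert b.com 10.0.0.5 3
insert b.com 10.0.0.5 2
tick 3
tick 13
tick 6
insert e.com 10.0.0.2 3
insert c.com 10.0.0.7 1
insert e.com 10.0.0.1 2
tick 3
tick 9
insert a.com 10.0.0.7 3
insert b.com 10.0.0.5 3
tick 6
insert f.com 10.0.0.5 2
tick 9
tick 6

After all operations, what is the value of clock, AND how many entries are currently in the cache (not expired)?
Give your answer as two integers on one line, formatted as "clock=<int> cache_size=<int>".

Answer: clock=118 cache_size=0

Derivation:
Op 1: insert a.com -> 10.0.0.3 (expiry=0+2=2). clock=0
Op 2: tick 8 -> clock=8. purged={a.com}
Op 3: tick 8 -> clock=16.
Op 4: tick 12 -> clock=28.
Op 5: insert f.com -> 10.0.0.7 (expiry=28+1=29). clock=28
Op 6: insert e.com -> 10.0.0.3 (expiry=28+1=29). clock=28
Op 7: insert f.com -> 10.0.0.6 (expiry=28+2=30). clock=28
Op 8: insert f.com -> 10.0.0.6 (expiry=28+1=29). clock=28
Op 9: tick 15 -> clock=43. purged={e.com,f.com}
Op 10: tick 1 -> clock=44.
Op 11: insert c.com -> 10.0.0.5 (expiry=44+3=47). clock=44
Op 12: tick 7 -> clock=51. purged={c.com}
Op 13: tick 12 -> clock=63.
Op 14: insert b.com -> 10.0.0.5 (expiry=63+3=66). clock=63
Op 15: insert b.com -> 10.0.0.5 (expiry=63+2=65). clock=63
Op 16: tick 3 -> clock=66. purged={b.com}
Op 17: tick 13 -> clock=79.
Op 18: tick 6 -> clock=85.
Op 19: insert e.com -> 10.0.0.2 (expiry=85+3=88). clock=85
Op 20: insert c.com -> 10.0.0.7 (expiry=85+1=86). clock=85
Op 21: insert e.com -> 10.0.0.1 (expiry=85+2=87). clock=85
Op 22: tick 3 -> clock=88. purged={c.com,e.com}
Op 23: tick 9 -> clock=97.
Op 24: insert a.com -> 10.0.0.7 (expiry=97+3=100). clock=97
Op 25: insert b.com -> 10.0.0.5 (expiry=97+3=100). clock=97
Op 26: tick 6 -> clock=103. purged={a.com,b.com}
Op 27: insert f.com -> 10.0.0.5 (expiry=103+2=105). clock=103
Op 28: tick 9 -> clock=112. purged={f.com}
Op 29: tick 6 -> clock=118.
Final clock = 118
Final cache (unexpired): {} -> size=0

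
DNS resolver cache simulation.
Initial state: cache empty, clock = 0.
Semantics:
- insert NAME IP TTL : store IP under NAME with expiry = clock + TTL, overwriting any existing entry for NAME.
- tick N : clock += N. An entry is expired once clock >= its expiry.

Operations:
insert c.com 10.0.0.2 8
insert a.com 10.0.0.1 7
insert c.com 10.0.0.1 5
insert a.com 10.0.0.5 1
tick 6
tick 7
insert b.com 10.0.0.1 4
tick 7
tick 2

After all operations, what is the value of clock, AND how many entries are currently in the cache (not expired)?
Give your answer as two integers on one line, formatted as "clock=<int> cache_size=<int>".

Op 1: insert c.com -> 10.0.0.2 (expiry=0+8=8). clock=0
Op 2: insert a.com -> 10.0.0.1 (expiry=0+7=7). clock=0
Op 3: insert c.com -> 10.0.0.1 (expiry=0+5=5). clock=0
Op 4: insert a.com -> 10.0.0.5 (expiry=0+1=1). clock=0
Op 5: tick 6 -> clock=6. purged={a.com,c.com}
Op 6: tick 7 -> clock=13.
Op 7: insert b.com -> 10.0.0.1 (expiry=13+4=17). clock=13
Op 8: tick 7 -> clock=20. purged={b.com}
Op 9: tick 2 -> clock=22.
Final clock = 22
Final cache (unexpired): {} -> size=0

Answer: clock=22 cache_size=0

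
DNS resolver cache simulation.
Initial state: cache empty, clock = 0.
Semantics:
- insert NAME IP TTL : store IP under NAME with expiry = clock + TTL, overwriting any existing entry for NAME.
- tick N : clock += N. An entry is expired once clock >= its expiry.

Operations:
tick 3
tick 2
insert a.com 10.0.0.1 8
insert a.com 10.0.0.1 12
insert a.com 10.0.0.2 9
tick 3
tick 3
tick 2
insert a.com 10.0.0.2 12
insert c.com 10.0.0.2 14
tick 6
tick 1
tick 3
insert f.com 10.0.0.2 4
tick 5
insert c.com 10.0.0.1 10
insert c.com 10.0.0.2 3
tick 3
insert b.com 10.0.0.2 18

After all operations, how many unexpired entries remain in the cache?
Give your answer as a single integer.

Answer: 1

Derivation:
Op 1: tick 3 -> clock=3.
Op 2: tick 2 -> clock=5.
Op 3: insert a.com -> 10.0.0.1 (expiry=5+8=13). clock=5
Op 4: insert a.com -> 10.0.0.1 (expiry=5+12=17). clock=5
Op 5: insert a.com -> 10.0.0.2 (expiry=5+9=14). clock=5
Op 6: tick 3 -> clock=8.
Op 7: tick 3 -> clock=11.
Op 8: tick 2 -> clock=13.
Op 9: insert a.com -> 10.0.0.2 (expiry=13+12=25). clock=13
Op 10: insert c.com -> 10.0.0.2 (expiry=13+14=27). clock=13
Op 11: tick 6 -> clock=19.
Op 12: tick 1 -> clock=20.
Op 13: tick 3 -> clock=23.
Op 14: insert f.com -> 10.0.0.2 (expiry=23+4=27). clock=23
Op 15: tick 5 -> clock=28. purged={a.com,c.com,f.com}
Op 16: insert c.com -> 10.0.0.1 (expiry=28+10=38). clock=28
Op 17: insert c.com -> 10.0.0.2 (expiry=28+3=31). clock=28
Op 18: tick 3 -> clock=31. purged={c.com}
Op 19: insert b.com -> 10.0.0.2 (expiry=31+18=49). clock=31
Final cache (unexpired): {b.com} -> size=1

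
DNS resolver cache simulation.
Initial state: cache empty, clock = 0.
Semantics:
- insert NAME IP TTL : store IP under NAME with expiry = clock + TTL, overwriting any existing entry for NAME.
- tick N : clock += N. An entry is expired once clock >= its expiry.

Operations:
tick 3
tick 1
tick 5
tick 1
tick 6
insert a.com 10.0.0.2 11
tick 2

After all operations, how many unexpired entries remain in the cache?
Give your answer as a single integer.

Answer: 1

Derivation:
Op 1: tick 3 -> clock=3.
Op 2: tick 1 -> clock=4.
Op 3: tick 5 -> clock=9.
Op 4: tick 1 -> clock=10.
Op 5: tick 6 -> clock=16.
Op 6: insert a.com -> 10.0.0.2 (expiry=16+11=27). clock=16
Op 7: tick 2 -> clock=18.
Final cache (unexpired): {a.com} -> size=1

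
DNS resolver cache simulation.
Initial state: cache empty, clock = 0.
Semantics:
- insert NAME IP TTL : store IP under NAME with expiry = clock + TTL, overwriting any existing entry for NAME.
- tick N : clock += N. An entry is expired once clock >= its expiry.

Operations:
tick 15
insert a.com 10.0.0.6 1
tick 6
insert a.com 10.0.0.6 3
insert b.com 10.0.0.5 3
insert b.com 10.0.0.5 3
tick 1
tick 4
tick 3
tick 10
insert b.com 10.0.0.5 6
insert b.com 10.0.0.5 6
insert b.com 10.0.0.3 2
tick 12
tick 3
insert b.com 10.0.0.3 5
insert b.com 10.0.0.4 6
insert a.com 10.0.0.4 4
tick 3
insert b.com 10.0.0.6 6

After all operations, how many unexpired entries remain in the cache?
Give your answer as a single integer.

Answer: 2

Derivation:
Op 1: tick 15 -> clock=15.
Op 2: insert a.com -> 10.0.0.6 (expiry=15+1=16). clock=15
Op 3: tick 6 -> clock=21. purged={a.com}
Op 4: insert a.com -> 10.0.0.6 (expiry=21+3=24). clock=21
Op 5: insert b.com -> 10.0.0.5 (expiry=21+3=24). clock=21
Op 6: insert b.com -> 10.0.0.5 (expiry=21+3=24). clock=21
Op 7: tick 1 -> clock=22.
Op 8: tick 4 -> clock=26. purged={a.com,b.com}
Op 9: tick 3 -> clock=29.
Op 10: tick 10 -> clock=39.
Op 11: insert b.com -> 10.0.0.5 (expiry=39+6=45). clock=39
Op 12: insert b.com -> 10.0.0.5 (expiry=39+6=45). clock=39
Op 13: insert b.com -> 10.0.0.3 (expiry=39+2=41). clock=39
Op 14: tick 12 -> clock=51. purged={b.com}
Op 15: tick 3 -> clock=54.
Op 16: insert b.com -> 10.0.0.3 (expiry=54+5=59). clock=54
Op 17: insert b.com -> 10.0.0.4 (expiry=54+6=60). clock=54
Op 18: insert a.com -> 10.0.0.4 (expiry=54+4=58). clock=54
Op 19: tick 3 -> clock=57.
Op 20: insert b.com -> 10.0.0.6 (expiry=57+6=63). clock=57
Final cache (unexpired): {a.com,b.com} -> size=2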